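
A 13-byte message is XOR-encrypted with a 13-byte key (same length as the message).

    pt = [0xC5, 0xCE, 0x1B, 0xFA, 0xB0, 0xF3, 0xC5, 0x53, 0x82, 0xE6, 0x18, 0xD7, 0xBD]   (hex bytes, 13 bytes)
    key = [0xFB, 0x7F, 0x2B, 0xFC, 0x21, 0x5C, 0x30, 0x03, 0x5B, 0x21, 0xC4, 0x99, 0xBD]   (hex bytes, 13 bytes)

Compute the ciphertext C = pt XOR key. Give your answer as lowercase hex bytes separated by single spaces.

3e b1 30 06 91 af f5 50 d9 c7 dc 4e 00

XOR is its own inverse, so applying the key byte-wise gives the result directly.
byte 0: 197 XOR 251 =  62
byte 1: 206 XOR 127 = 177
byte 2:  27 XOR  43 =  48
byte 3: 250 XOR 252 =   6
byte 4: 176 XOR  33 = 145
byte 5: 243 XOR  92 = 175
byte 6: 197 XOR  48 = 245
byte 7:  83 XOR   3 =  80
byte 8: 130 XOR  91 = 217
byte 9: 230 XOR  33 = 199
byte 10:  24 XOR 196 = 220
byte 11: 215 XOR 153 =  78
byte 12: 189 XOR 189 =   0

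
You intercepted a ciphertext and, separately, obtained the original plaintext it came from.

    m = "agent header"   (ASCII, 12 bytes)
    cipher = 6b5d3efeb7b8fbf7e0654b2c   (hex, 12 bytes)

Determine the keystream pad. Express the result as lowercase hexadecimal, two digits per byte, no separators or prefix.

0a3a5b90c398939281012e5e

Since cipher = m ⊕ pad, XORing both sides with m gives pad = m ⊕ cipher.
 97 ^ 107 =  10
103 ^  93 =  58
101 ^  62 =  91
110 ^ 254 = 144
116 ^ 183 = 195
 32 ^ 184 = 152
104 ^ 251 = 147
101 ^ 247 = 146
 97 ^ 224 = 129
100 ^ 101 =   1
101 ^  75 =  46
114 ^  44 =  94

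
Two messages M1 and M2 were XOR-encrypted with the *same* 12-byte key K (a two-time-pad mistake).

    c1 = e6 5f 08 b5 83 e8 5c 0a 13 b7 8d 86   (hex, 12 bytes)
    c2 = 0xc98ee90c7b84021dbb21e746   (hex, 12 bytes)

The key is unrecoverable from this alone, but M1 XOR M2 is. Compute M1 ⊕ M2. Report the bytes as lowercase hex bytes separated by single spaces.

c1 ⊕ c2 = (M1 ⊕ K) ⊕ (M2 ⊕ K) = M1 ⊕ M2 — the shared key cancels under XOR.
11100110 XOR 11001001 = 00101111
01011111 XOR 10001110 = 11010001
00001000 XOR 11101001 = 11100001
10110101 XOR 00001100 = 10111001
10000011 XOR 01111011 = 11111000
11101000 XOR 10000100 = 01101100
01011100 XOR 00000010 = 01011110
00001010 XOR 00011101 = 00010111
00010011 XOR 10111011 = 10101000
10110111 XOR 00100001 = 10010110
10001101 XOR 11100111 = 01101010
10000110 XOR 01000110 = 11000000

2f d1 e1 b9 f8 6c 5e 17 a8 96 6a c0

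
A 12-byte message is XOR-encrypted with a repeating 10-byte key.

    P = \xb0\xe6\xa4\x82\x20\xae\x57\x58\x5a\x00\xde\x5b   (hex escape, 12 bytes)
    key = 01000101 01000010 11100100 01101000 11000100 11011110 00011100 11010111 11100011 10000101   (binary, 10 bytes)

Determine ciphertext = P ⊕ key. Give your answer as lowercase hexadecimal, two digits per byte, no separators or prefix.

f5a440eae4704b8fb9859b19

The 10-byte key repeats, so the effective keystream is 45 42 e4 68 c4 de 1c d7 e3 85 45 42.
byte 0: 176 XOR  69 = 245
byte 1: 230 XOR  66 = 164
byte 2: 164 XOR 228 =  64
byte 3: 130 XOR 104 = 234
byte 4:  32 XOR 196 = 228
byte 5: 174 XOR 222 = 112
byte 6:  87 XOR  28 =  75
byte 7:  88 XOR 215 = 143
byte 8:  90 XOR 227 = 185
byte 9:   0 XOR 133 = 133
byte 10: 222 XOR  69 = 155
byte 11:  91 XOR  66 =  25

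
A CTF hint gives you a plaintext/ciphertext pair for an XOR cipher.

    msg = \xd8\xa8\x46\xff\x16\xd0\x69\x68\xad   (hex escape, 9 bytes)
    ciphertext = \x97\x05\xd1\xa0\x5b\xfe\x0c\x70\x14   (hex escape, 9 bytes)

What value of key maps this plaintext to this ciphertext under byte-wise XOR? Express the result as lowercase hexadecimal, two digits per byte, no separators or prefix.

4fad975f4d2e6518b9

Since ciphertext = msg ⊕ key, XORing both sides with msg gives key = msg ⊕ ciphertext.
216 ⊕ 151 =  79
168 ⊕   5 = 173
 70 ⊕ 209 = 151
255 ⊕ 160 =  95
 22 ⊕  91 =  77
208 ⊕ 254 =  46
105 ⊕  12 = 101
104 ⊕ 112 =  24
173 ⊕  20 = 185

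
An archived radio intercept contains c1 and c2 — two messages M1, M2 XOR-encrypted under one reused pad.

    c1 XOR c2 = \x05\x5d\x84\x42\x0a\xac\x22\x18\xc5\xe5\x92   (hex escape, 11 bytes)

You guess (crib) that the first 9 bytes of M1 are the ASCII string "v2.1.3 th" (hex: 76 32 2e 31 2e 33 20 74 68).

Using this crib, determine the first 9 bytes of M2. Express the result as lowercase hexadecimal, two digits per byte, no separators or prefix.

736faa73249f026cad

Since c1 ⊕ c2 = M1 ⊕ M2, XORing with the guessed M1 bytes yields the corresponding M2 bytes: M2 = (c1 ⊕ c2) ⊕ M1.
05 xor 76 = 73
5d xor 32 = 6f
84 xor 2e = aa
42 xor 31 = 73
0a xor 2e = 24
ac xor 33 = 9f
22 xor 20 = 02
18 xor 74 = 6c
c5 xor 68 = ad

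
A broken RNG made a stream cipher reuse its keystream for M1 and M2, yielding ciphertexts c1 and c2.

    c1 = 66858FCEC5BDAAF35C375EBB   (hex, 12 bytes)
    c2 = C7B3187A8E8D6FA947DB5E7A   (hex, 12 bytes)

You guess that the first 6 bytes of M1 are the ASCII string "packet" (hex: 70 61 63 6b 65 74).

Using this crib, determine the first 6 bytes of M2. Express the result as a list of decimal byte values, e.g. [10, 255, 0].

[209, 87, 244, 223, 46, 68]

First, c1 ⊕ c2 = (M1 ⊕ K) ⊕ (M2 ⊕ K) = M1 ⊕ M2, so the key drops out. Then M2 = (M1 ⊕ M2) ⊕ M1 over the first 6 bytes.
byte 0: (66 ⊕ c7) ⊕ 70 = a1 ⊕ 70 = d1
byte 1: (85 ⊕ b3) ⊕ 61 = 36 ⊕ 61 = 57
byte 2: (8f ⊕ 18) ⊕ 63 = 97 ⊕ 63 = f4
byte 3: (ce ⊕ 7a) ⊕ 6b = b4 ⊕ 6b = df
byte 4: (c5 ⊕ 8e) ⊕ 65 = 4b ⊕ 65 = 2e
byte 5: (bd ⊕ 8d) ⊕ 74 = 30 ⊕ 74 = 44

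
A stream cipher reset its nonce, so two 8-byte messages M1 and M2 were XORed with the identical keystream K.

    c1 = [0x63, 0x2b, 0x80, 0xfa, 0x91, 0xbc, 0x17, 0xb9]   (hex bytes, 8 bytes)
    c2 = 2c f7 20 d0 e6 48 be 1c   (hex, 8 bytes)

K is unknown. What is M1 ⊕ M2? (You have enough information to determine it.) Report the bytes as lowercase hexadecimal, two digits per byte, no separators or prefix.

c1 ⊕ c2 = (M1 ⊕ K) ⊕ (M2 ⊕ K) = M1 ⊕ M2 — the shared key cancels under XOR.
byte 0: 63 xor 2c = 4f
byte 1: 2b xor f7 = dc
byte 2: 80 xor 20 = a0
byte 3: fa xor d0 = 2a
byte 4: 91 xor e6 = 77
byte 5: bc xor 48 = f4
byte 6: 17 xor be = a9
byte 7: b9 xor 1c = a5

4fdca02a77f4a9a5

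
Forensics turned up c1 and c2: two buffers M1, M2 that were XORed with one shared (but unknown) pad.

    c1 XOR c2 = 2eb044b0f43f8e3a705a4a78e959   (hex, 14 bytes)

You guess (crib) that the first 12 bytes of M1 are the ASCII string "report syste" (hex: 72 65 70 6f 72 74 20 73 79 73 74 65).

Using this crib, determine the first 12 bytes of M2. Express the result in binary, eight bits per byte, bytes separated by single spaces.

01011100 11010101 00110100 11011111 10000110 01001011 10101110 01001001 00001001 00101001 00111110 00011101

Since c1 ⊕ c2 = M1 ⊕ M2, XORing with the guessed M1 bytes yields the corresponding M2 bytes: M2 = (c1 ⊕ c2) ⊕ M1.
2e xor 72 = 5c
b0 xor 65 = d5
44 xor 70 = 34
b0 xor 6f = df
f4 xor 72 = 86
3f xor 74 = 4b
8e xor 20 = ae
3a xor 73 = 49
70 xor 79 = 09
5a xor 73 = 29
4a xor 74 = 3e
78 xor 65 = 1d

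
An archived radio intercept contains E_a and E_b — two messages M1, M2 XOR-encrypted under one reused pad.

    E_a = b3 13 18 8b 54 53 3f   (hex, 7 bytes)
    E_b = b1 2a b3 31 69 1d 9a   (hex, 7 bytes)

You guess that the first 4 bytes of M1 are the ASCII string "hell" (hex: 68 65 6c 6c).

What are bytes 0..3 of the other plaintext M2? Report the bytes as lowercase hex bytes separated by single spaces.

6a 5c c7 d6

First, E_a ⊕ E_b = (M1 ⊕ K) ⊕ (M2 ⊕ K) = M1 ⊕ M2, so the key drops out. Then M2 = (M1 ⊕ M2) ⊕ M1 over the first 4 bytes.
byte 0: (b3 ⊕ b1) ⊕ 68 = 02 ⊕ 68 = 6a
byte 1: (13 ⊕ 2a) ⊕ 65 = 39 ⊕ 65 = 5c
byte 2: (18 ⊕ b3) ⊕ 6c = ab ⊕ 6c = c7
byte 3: (8b ⊕ 31) ⊕ 6c = ba ⊕ 6c = d6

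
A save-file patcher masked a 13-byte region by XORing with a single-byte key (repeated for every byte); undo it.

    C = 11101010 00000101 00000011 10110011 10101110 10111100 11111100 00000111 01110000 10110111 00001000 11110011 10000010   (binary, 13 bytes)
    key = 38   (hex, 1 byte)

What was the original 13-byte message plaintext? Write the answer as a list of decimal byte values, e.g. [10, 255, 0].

[210, 61, 59, 139, 150, 132, 196, 63, 72, 143, 48, 203, 186]

The 1-byte key repeats, so the effective keystream is 38 38 38 38 38 38 38 38 38 38 38 38 38.
byte 0: ea ^ 38 = d2
byte 1: 05 ^ 38 = 3d
byte 2: 03 ^ 38 = 3b
byte 3: b3 ^ 38 = 8b
byte 4: ae ^ 38 = 96
byte 5: bc ^ 38 = 84
byte 6: fc ^ 38 = c4
byte 7: 07 ^ 38 = 3f
byte 8: 70 ^ 38 = 48
byte 9: b7 ^ 38 = 8f
byte 10: 08 ^ 38 = 30
byte 11: f3 ^ 38 = cb
byte 12: 82 ^ 38 = ba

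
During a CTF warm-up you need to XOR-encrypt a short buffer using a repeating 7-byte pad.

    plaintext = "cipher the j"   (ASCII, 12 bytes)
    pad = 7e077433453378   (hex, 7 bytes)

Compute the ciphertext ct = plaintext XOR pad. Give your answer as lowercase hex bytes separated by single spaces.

The 7-byte key repeats, so the effective keystream is 7e 07 74 33 45 33 78 7e 07 74 33 45.
byte 0: 01100011 ⊕ 01111110 = 00011101
byte 1: 01101001 ⊕ 00000111 = 01101110
byte 2: 01110000 ⊕ 01110100 = 00000100
byte 3: 01101000 ⊕ 00110011 = 01011011
byte 4: 01100101 ⊕ 01000101 = 00100000
byte 5: 01110010 ⊕ 00110011 = 01000001
byte 6: 00100000 ⊕ 01111000 = 01011000
byte 7: 01110100 ⊕ 01111110 = 00001010
byte 8: 01101000 ⊕ 00000111 = 01101111
byte 9: 01100101 ⊕ 01110100 = 00010001
byte 10: 00100000 ⊕ 00110011 = 00010011
byte 11: 01101010 ⊕ 01000101 = 00101111

1d 6e 04 5b 20 41 58 0a 6f 11 13 2f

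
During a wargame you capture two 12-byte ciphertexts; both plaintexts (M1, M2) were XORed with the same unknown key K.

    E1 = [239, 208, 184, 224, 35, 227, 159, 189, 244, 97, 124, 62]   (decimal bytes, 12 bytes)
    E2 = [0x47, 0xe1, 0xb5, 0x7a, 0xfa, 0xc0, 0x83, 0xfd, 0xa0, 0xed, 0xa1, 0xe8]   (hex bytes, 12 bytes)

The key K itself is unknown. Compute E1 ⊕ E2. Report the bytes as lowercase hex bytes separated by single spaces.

a8 31 0d 9a d9 23 1c 40 54 8c dd d6

E1 ⊕ E2 = (M1 ⊕ K) ⊕ (M2 ⊕ K) = M1 ⊕ M2 — the shared key cancels under XOR.
ef ^ 47 = a8
d0 ^ e1 = 31
b8 ^ b5 = 0d
e0 ^ 7a = 9a
23 ^ fa = d9
e3 ^ c0 = 23
9f ^ 83 = 1c
bd ^ fd = 40
f4 ^ a0 = 54
61 ^ ed = 8c
7c ^ a1 = dd
3e ^ e8 = d6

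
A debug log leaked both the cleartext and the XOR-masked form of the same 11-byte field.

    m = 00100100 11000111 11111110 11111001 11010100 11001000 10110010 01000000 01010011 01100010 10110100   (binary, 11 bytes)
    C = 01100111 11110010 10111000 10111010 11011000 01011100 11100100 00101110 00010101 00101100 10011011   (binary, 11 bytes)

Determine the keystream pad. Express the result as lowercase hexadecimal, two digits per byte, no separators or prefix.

Since C = m ⊕ pad, XORing both sides with m gives pad = m ⊕ C.
byte 0: 24 XOR 67 = 43
byte 1: c7 XOR f2 = 35
byte 2: fe XOR b8 = 46
byte 3: f9 XOR ba = 43
byte 4: d4 XOR d8 = 0c
byte 5: c8 XOR 5c = 94
byte 6: b2 XOR e4 = 56
byte 7: 40 XOR 2e = 6e
byte 8: 53 XOR 15 = 46
byte 9: 62 XOR 2c = 4e
byte 10: b4 XOR 9b = 2f

433546430c94566e464e2f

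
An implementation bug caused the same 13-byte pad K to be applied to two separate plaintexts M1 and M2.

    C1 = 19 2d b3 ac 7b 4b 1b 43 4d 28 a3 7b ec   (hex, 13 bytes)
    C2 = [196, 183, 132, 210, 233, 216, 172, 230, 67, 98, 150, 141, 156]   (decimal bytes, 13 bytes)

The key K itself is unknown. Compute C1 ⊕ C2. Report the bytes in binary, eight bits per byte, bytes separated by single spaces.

C1 ⊕ C2 = (M1 ⊕ K) ⊕ (M2 ⊕ K) = M1 ⊕ M2 — the shared key cancels under XOR.
byte 0:  25 XOR 196 = 221
byte 1:  45 XOR 183 = 154
byte 2: 179 XOR 132 =  55
byte 3: 172 XOR 210 = 126
byte 4: 123 XOR 233 = 146
byte 5:  75 XOR 216 = 147
byte 6:  27 XOR 172 = 183
byte 7:  67 XOR 230 = 165
byte 8:  77 XOR  67 =  14
byte 9:  40 XOR  98 =  74
byte 10: 163 XOR 150 =  53
byte 11: 123 XOR 141 = 246
byte 12: 236 XOR 156 = 112

11011101 10011010 00110111 01111110 10010010 10010011 10110111 10100101 00001110 01001010 00110101 11110110 01110000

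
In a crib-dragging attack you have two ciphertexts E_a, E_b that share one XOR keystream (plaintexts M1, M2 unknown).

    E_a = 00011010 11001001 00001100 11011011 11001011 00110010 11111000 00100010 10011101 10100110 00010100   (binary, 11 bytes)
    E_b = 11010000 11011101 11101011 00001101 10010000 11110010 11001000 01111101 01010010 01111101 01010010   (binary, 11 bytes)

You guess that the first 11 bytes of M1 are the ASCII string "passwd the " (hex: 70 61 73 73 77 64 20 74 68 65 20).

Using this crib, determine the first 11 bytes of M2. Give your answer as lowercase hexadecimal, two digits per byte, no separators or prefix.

ba7594a52ca4102ba7be66

First, E_a ⊕ E_b = (M1 ⊕ K) ⊕ (M2 ⊕ K) = M1 ⊕ M2, so the key drops out. Then M2 = (M1 ⊕ M2) ⊕ M1 over the first 11 bytes.
byte 0: (1a XOR d0) XOR 70 = ca XOR 70 = ba
byte 1: (c9 XOR dd) XOR 61 = 14 XOR 61 = 75
byte 2: (0c XOR eb) XOR 73 = e7 XOR 73 = 94
byte 3: (db XOR 0d) XOR 73 = d6 XOR 73 = a5
byte 4: (cb XOR 90) XOR 77 = 5b XOR 77 = 2c
byte 5: (32 XOR f2) XOR 64 = c0 XOR 64 = a4
byte 6: (f8 XOR c8) XOR 20 = 30 XOR 20 = 10
byte 7: (22 XOR 7d) XOR 74 = 5f XOR 74 = 2b
byte 8: (9d XOR 52) XOR 68 = cf XOR 68 = a7
byte 9: (a6 XOR 7d) XOR 65 = db XOR 65 = be
byte 10: (14 XOR 52) XOR 20 = 46 XOR 20 = 66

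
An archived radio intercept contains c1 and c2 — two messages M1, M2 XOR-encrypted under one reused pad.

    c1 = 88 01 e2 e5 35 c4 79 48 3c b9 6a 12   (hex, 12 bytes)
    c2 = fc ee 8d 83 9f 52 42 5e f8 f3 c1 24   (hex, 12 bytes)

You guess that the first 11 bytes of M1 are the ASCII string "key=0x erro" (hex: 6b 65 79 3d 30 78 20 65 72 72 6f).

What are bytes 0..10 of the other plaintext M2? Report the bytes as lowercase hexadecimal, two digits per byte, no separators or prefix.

First, c1 ⊕ c2 = (M1 ⊕ K) ⊕ (M2 ⊕ K) = M1 ⊕ M2, so the key drops out. Then M2 = (M1 ⊕ M2) ⊕ M1 over the first 11 bytes.
byte 0: (88 XOR fc) XOR 6b = 74 XOR 6b = 1f
byte 1: (01 XOR ee) XOR 65 = ef XOR 65 = 8a
byte 2: (e2 XOR 8d) XOR 79 = 6f XOR 79 = 16
byte 3: (e5 XOR 83) XOR 3d = 66 XOR 3d = 5b
byte 4: (35 XOR 9f) XOR 30 = aa XOR 30 = 9a
byte 5: (c4 XOR 52) XOR 78 = 96 XOR 78 = ee
byte 6: (79 XOR 42) XOR 20 = 3b XOR 20 = 1b
byte 7: (48 XOR 5e) XOR 65 = 16 XOR 65 = 73
byte 8: (3c XOR f8) XOR 72 = c4 XOR 72 = b6
byte 9: (b9 XOR f3) XOR 72 = 4a XOR 72 = 38
byte 10: (6a XOR c1) XOR 6f = ab XOR 6f = c4

1f8a165b9aee1b73b638c4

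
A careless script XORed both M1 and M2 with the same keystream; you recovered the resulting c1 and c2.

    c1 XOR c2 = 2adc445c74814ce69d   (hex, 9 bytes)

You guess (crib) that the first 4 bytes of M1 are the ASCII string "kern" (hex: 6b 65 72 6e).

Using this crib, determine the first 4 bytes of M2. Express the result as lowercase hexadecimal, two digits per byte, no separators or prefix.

Since c1 ⊕ c2 = M1 ⊕ M2, XORing with the guessed M1 bytes yields the corresponding M2 bytes: M2 = (c1 ⊕ c2) ⊕ M1.
2a xor 6b = 41
dc xor 65 = b9
44 xor 72 = 36
5c xor 6e = 32

41b93632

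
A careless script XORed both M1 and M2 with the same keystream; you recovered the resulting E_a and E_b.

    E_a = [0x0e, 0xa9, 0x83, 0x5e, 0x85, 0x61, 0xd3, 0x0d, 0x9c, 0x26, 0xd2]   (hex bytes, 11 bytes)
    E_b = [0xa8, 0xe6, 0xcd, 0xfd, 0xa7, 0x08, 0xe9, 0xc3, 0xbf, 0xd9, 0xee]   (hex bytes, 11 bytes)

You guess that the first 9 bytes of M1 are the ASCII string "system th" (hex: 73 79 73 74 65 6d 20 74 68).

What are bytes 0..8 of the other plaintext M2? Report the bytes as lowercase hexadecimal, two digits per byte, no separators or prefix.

d5363dd747041aba4b

First, E_a ⊕ E_b = (M1 ⊕ K) ⊕ (M2 ⊕ K) = M1 ⊕ M2, so the key drops out. Then M2 = (M1 ⊕ M2) ⊕ M1 over the first 9 bytes.
byte 0: (0e xor a8) xor 73 = a6 xor 73 = d5
byte 1: (a9 xor e6) xor 79 = 4f xor 79 = 36
byte 2: (83 xor cd) xor 73 = 4e xor 73 = 3d
byte 3: (5e xor fd) xor 74 = a3 xor 74 = d7
byte 4: (85 xor a7) xor 65 = 22 xor 65 = 47
byte 5: (61 xor 08) xor 6d = 69 xor 6d = 04
byte 6: (d3 xor e9) xor 20 = 3a xor 20 = 1a
byte 7: (0d xor c3) xor 74 = ce xor 74 = ba
byte 8: (9c xor bf) xor 68 = 23 xor 68 = 4b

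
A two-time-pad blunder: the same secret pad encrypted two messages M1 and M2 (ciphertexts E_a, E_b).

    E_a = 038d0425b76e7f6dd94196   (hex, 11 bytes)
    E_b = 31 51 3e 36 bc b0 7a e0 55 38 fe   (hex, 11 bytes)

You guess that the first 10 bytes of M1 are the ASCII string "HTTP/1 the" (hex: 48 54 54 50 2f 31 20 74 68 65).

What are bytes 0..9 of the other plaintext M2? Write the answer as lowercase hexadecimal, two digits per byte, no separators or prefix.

7a886e4324ef25f9e41c

First, E_a ⊕ E_b = (M1 ⊕ K) ⊕ (M2 ⊕ K) = M1 ⊕ M2, so the key drops out. Then M2 = (M1 ⊕ M2) ⊕ M1 over the first 10 bytes.
byte 0: (03 XOR 31) XOR 48 = 32 XOR 48 = 7a
byte 1: (8d XOR 51) XOR 54 = dc XOR 54 = 88
byte 2: (04 XOR 3e) XOR 54 = 3a XOR 54 = 6e
byte 3: (25 XOR 36) XOR 50 = 13 XOR 50 = 43
byte 4: (b7 XOR bc) XOR 2f = 0b XOR 2f = 24
byte 5: (6e XOR b0) XOR 31 = de XOR 31 = ef
byte 6: (7f XOR 7a) XOR 20 = 05 XOR 20 = 25
byte 7: (6d XOR e0) XOR 74 = 8d XOR 74 = f9
byte 8: (d9 XOR 55) XOR 68 = 8c XOR 68 = e4
byte 9: (41 XOR 38) XOR 65 = 79 XOR 65 = 1c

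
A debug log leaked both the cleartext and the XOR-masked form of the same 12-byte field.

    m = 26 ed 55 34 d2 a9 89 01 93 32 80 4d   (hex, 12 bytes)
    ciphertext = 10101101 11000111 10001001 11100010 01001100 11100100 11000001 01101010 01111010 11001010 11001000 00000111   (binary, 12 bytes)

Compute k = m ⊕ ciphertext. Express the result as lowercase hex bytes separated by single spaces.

Since ciphertext = m ⊕ k, XORing both sides with m gives k = m ⊕ ciphertext.
26 XOR ad = 8b
ed XOR c7 = 2a
55 XOR 89 = dc
34 XOR e2 = d6
d2 XOR 4c = 9e
a9 XOR e4 = 4d
89 XOR c1 = 48
01 XOR 6a = 6b
93 XOR 7a = e9
32 XOR ca = f8
80 XOR c8 = 48
4d XOR 07 = 4a

8b 2a dc d6 9e 4d 48 6b e9 f8 48 4a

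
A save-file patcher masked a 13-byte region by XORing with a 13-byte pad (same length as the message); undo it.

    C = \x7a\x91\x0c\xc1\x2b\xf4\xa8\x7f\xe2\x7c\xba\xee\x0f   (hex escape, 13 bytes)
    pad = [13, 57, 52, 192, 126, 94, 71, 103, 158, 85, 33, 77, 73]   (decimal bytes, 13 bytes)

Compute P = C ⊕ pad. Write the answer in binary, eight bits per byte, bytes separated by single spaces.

01110111 10101000 00111000 00000001 01010101 10101010 11101111 00011000 01111100 00101001 10011011 10100011 01000110

XOR is its own inverse, so applying the key byte-wise gives the result directly.
byte 0: 122 XOR  13 = 119
byte 1: 145 XOR  57 = 168
byte 2:  12 XOR  52 =  56
byte 3: 193 XOR 192 =   1
byte 4:  43 XOR 126 =  85
byte 5: 244 XOR  94 = 170
byte 6: 168 XOR  71 = 239
byte 7: 127 XOR 103 =  24
byte 8: 226 XOR 158 = 124
byte 9: 124 XOR  85 =  41
byte 10: 186 XOR  33 = 155
byte 11: 238 XOR  77 = 163
byte 12:  15 XOR  73 =  70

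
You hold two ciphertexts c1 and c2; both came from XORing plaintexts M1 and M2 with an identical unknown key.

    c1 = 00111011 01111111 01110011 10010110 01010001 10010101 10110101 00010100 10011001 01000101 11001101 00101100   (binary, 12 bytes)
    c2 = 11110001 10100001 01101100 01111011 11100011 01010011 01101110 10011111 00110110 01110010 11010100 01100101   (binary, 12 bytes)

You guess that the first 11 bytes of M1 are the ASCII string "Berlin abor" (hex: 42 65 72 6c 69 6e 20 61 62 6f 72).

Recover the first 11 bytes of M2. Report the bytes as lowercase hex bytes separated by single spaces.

88 bb 6d 81 db a8 fb ea cd 58 6b

First, c1 ⊕ c2 = (M1 ⊕ K) ⊕ (M2 ⊕ K) = M1 ⊕ M2, so the key drops out. Then M2 = (M1 ⊕ M2) ⊕ M1 over the first 11 bytes.
byte 0: (3b ^ f1) ^ 42 = ca ^ 42 = 88
byte 1: (7f ^ a1) ^ 65 = de ^ 65 = bb
byte 2: (73 ^ 6c) ^ 72 = 1f ^ 72 = 6d
byte 3: (96 ^ 7b) ^ 6c = ed ^ 6c = 81
byte 4: (51 ^ e3) ^ 69 = b2 ^ 69 = db
byte 5: (95 ^ 53) ^ 6e = c6 ^ 6e = a8
byte 6: (b5 ^ 6e) ^ 20 = db ^ 20 = fb
byte 7: (14 ^ 9f) ^ 61 = 8b ^ 61 = ea
byte 8: (99 ^ 36) ^ 62 = af ^ 62 = cd
byte 9: (45 ^ 72) ^ 6f = 37 ^ 6f = 58
byte 10: (cd ^ d4) ^ 72 = 19 ^ 72 = 6b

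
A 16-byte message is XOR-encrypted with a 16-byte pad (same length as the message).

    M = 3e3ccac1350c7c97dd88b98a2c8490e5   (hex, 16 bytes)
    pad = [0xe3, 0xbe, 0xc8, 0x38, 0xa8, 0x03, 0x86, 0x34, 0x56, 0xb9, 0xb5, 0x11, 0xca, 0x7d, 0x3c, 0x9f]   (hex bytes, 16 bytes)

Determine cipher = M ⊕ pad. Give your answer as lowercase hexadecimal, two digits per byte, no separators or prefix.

dd8202f99d0ffaa38b310c9be6f9ac7a

3e ^ e3 = dd
3c ^ be = 82
ca ^ c8 = 02
c1 ^ 38 = f9
35 ^ a8 = 9d
0c ^ 03 = 0f
7c ^ 86 = fa
97 ^ 34 = a3
dd ^ 56 = 8b
88 ^ b9 = 31
b9 ^ b5 = 0c
8a ^ 11 = 9b
2c ^ ca = e6
84 ^ 7d = f9
90 ^ 3c = ac
e5 ^ 9f = 7a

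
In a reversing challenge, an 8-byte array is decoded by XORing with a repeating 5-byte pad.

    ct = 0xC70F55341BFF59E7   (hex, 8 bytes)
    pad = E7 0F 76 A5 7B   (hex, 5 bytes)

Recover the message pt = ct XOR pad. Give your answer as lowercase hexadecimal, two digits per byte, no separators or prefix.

The 5-byte key repeats, so the effective keystream is e7 0f 76 a5 7b e7 0f 76.
byte 0: 11000111 XOR 11100111 = 00100000
byte 1: 00001111 XOR 00001111 = 00000000
byte 2: 01010101 XOR 01110110 = 00100011
byte 3: 00110100 XOR 10100101 = 10010001
byte 4: 00011011 XOR 01111011 = 01100000
byte 5: 11111111 XOR 11100111 = 00011000
byte 6: 01011001 XOR 00001111 = 01010110
byte 7: 11100111 XOR 01110110 = 10010001

2000239160185691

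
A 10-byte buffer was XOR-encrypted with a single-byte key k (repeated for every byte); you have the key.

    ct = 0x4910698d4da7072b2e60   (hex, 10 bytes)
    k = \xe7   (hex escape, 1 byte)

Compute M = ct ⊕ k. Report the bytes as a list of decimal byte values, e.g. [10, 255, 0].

The 1-byte key repeats, so the effective keystream is e7 e7 e7 e7 e7 e7 e7 e7 e7 e7.
byte 0: 49 ^ e7 = ae
byte 1: 10 ^ e7 = f7
byte 2: 69 ^ e7 = 8e
byte 3: 8d ^ e7 = 6a
byte 4: 4d ^ e7 = aa
byte 5: a7 ^ e7 = 40
byte 6: 07 ^ e7 = e0
byte 7: 2b ^ e7 = cc
byte 8: 2e ^ e7 = c9
byte 9: 60 ^ e7 = 87

[174, 247, 142, 106, 170, 64, 224, 204, 201, 135]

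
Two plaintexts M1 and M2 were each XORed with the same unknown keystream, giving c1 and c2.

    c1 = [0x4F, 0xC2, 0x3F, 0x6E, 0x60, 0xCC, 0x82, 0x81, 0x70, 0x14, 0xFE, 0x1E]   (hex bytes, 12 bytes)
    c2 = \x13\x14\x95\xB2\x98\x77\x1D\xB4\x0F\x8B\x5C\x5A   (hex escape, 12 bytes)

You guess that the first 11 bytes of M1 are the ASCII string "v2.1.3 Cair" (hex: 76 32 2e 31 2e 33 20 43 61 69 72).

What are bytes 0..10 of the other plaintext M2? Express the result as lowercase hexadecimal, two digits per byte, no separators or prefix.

First, c1 ⊕ c2 = (M1 ⊕ K) ⊕ (M2 ⊕ K) = M1 ⊕ M2, so the key drops out. Then M2 = (M1 ⊕ M2) ⊕ M1 over the first 11 bytes.
byte 0: (4f ^ 13) ^ 76 = 5c ^ 76 = 2a
byte 1: (c2 ^ 14) ^ 32 = d6 ^ 32 = e4
byte 2: (3f ^ 95) ^ 2e = aa ^ 2e = 84
byte 3: (6e ^ b2) ^ 31 = dc ^ 31 = ed
byte 4: (60 ^ 98) ^ 2e = f8 ^ 2e = d6
byte 5: (cc ^ 77) ^ 33 = bb ^ 33 = 88
byte 6: (82 ^ 1d) ^ 20 = 9f ^ 20 = bf
byte 7: (81 ^ b4) ^ 43 = 35 ^ 43 = 76
byte 8: (70 ^ 0f) ^ 61 = 7f ^ 61 = 1e
byte 9: (14 ^ 8b) ^ 69 = 9f ^ 69 = f6
byte 10: (fe ^ 5c) ^ 72 = a2 ^ 72 = d0

2ae484edd688bf761ef6d0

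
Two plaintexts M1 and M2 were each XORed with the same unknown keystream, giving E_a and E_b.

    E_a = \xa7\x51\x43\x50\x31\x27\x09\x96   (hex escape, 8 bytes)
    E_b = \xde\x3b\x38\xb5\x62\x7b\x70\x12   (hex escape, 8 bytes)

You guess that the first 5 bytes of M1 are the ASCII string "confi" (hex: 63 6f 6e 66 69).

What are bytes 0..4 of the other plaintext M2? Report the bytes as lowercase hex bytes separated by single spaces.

1a 05 15 83 3a

First, E_a ⊕ E_b = (M1 ⊕ K) ⊕ (M2 ⊕ K) = M1 ⊕ M2, so the key drops out. Then M2 = (M1 ⊕ M2) ⊕ M1 over the first 5 bytes.
byte 0: (a7 ⊕ de) ⊕ 63 = 79 ⊕ 63 = 1a
byte 1: (51 ⊕ 3b) ⊕ 6f = 6a ⊕ 6f = 05
byte 2: (43 ⊕ 38) ⊕ 6e = 7b ⊕ 6e = 15
byte 3: (50 ⊕ b5) ⊕ 66 = e5 ⊕ 66 = 83
byte 4: (31 ⊕ 62) ⊕ 69 = 53 ⊕ 69 = 3a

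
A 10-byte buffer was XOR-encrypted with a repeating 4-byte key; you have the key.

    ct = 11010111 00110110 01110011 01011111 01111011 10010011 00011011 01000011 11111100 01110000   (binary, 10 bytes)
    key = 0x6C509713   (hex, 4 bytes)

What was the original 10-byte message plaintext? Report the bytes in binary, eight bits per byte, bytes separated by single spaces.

10111011 01100110 11100100 01001100 00010111 11000011 10001100 01010000 10010000 00100000

The 4-byte key repeats, so the effective keystream is 6c 50 97 13 6c 50 97 13 6c 50.
byte 0: d7 XOR 6c = bb
byte 1: 36 XOR 50 = 66
byte 2: 73 XOR 97 = e4
byte 3: 5f XOR 13 = 4c
byte 4: 7b XOR 6c = 17
byte 5: 93 XOR 50 = c3
byte 6: 1b XOR 97 = 8c
byte 7: 43 XOR 13 = 50
byte 8: fc XOR 6c = 90
byte 9: 70 XOR 50 = 20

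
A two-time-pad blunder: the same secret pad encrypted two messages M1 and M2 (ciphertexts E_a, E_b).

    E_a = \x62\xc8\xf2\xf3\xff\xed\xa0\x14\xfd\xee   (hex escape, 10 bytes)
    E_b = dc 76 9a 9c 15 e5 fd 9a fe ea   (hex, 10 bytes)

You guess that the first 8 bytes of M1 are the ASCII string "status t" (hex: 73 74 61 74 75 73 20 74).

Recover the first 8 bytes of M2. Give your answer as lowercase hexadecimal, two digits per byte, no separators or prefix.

cdca091b9f7b7dfa

First, E_a ⊕ E_b = (M1 ⊕ K) ⊕ (M2 ⊕ K) = M1 ⊕ M2, so the key drops out. Then M2 = (M1 ⊕ M2) ⊕ M1 over the first 8 bytes.
byte 0: (62 xor dc) xor 73 = be xor 73 = cd
byte 1: (c8 xor 76) xor 74 = be xor 74 = ca
byte 2: (f2 xor 9a) xor 61 = 68 xor 61 = 09
byte 3: (f3 xor 9c) xor 74 = 6f xor 74 = 1b
byte 4: (ff xor 15) xor 75 = ea xor 75 = 9f
byte 5: (ed xor e5) xor 73 = 08 xor 73 = 7b
byte 6: (a0 xor fd) xor 20 = 5d xor 20 = 7d
byte 7: (14 xor 9a) xor 74 = 8e xor 74 = fa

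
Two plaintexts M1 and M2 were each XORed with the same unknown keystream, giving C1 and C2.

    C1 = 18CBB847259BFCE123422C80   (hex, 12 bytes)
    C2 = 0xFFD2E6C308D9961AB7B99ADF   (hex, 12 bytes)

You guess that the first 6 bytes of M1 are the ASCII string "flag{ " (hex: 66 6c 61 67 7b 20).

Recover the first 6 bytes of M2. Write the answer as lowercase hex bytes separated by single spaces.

81 75 3f e3 56 62

First, C1 ⊕ C2 = (M1 ⊕ K) ⊕ (M2 ⊕ K) = M1 ⊕ M2, so the key drops out. Then M2 = (M1 ⊕ M2) ⊕ M1 over the first 6 bytes.
byte 0: (18 xor ff) xor 66 = e7 xor 66 = 81
byte 1: (cb xor d2) xor 6c = 19 xor 6c = 75
byte 2: (b8 xor e6) xor 61 = 5e xor 61 = 3f
byte 3: (47 xor c3) xor 67 = 84 xor 67 = e3
byte 4: (25 xor 08) xor 7b = 2d xor 7b = 56
byte 5: (9b xor d9) xor 20 = 42 xor 20 = 62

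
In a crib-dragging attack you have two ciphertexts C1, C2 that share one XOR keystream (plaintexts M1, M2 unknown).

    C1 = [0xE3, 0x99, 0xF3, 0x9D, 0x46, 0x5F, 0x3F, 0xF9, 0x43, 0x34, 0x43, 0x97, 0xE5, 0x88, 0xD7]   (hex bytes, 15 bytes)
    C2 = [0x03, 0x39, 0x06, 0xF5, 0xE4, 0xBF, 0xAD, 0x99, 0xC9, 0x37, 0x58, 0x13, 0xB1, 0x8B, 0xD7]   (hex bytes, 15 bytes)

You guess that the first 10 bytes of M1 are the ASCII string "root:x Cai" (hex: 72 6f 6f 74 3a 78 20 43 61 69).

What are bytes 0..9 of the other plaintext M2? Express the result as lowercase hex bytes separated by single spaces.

First, C1 ⊕ C2 = (M1 ⊕ K) ⊕ (M2 ⊕ K) = M1 ⊕ M2, so the key drops out. Then M2 = (M1 ⊕ M2) ⊕ M1 over the first 10 bytes.
byte 0: (e3 ^ 03) ^ 72 = e0 ^ 72 = 92
byte 1: (99 ^ 39) ^ 6f = a0 ^ 6f = cf
byte 2: (f3 ^ 06) ^ 6f = f5 ^ 6f = 9a
byte 3: (9d ^ f5) ^ 74 = 68 ^ 74 = 1c
byte 4: (46 ^ e4) ^ 3a = a2 ^ 3a = 98
byte 5: (5f ^ bf) ^ 78 = e0 ^ 78 = 98
byte 6: (3f ^ ad) ^ 20 = 92 ^ 20 = b2
byte 7: (f9 ^ 99) ^ 43 = 60 ^ 43 = 23
byte 8: (43 ^ c9) ^ 61 = 8a ^ 61 = eb
byte 9: (34 ^ 37) ^ 69 = 03 ^ 69 = 6a

92 cf 9a 1c 98 98 b2 23 eb 6a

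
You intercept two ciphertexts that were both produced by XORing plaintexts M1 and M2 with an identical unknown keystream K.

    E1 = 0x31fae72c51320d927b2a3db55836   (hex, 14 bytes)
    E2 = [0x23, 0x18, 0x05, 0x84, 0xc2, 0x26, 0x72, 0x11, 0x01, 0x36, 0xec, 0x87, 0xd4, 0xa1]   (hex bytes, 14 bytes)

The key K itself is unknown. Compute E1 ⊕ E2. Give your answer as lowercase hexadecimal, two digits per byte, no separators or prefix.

E1 ⊕ E2 = (M1 ⊕ K) ⊕ (M2 ⊕ K) = M1 ⊕ M2 — the shared key cancels under XOR.
31 XOR 23 = 12
fa XOR 18 = e2
e7 XOR 05 = e2
2c XOR 84 = a8
51 XOR c2 = 93
32 XOR 26 = 14
0d XOR 72 = 7f
92 XOR 11 = 83
7b XOR 01 = 7a
2a XOR 36 = 1c
3d XOR ec = d1
b5 XOR 87 = 32
58 XOR d4 = 8c
36 XOR a1 = 97

12e2e2a893147f837a1cd1328c97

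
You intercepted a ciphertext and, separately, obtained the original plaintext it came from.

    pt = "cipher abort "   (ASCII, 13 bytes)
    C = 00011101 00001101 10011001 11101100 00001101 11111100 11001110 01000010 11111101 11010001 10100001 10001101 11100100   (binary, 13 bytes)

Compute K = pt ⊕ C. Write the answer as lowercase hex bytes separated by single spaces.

7e 64 e9 84 68 8e ee 23 9f be d3 f9 c4

Since C = pt ⊕ K, XORing both sides with pt gives K = pt ⊕ C.
63 xor 1d = 7e
69 xor 0d = 64
70 xor 99 = e9
68 xor ec = 84
65 xor 0d = 68
72 xor fc = 8e
20 xor ce = ee
61 xor 42 = 23
62 xor fd = 9f
6f xor d1 = be
72 xor a1 = d3
74 xor 8d = f9
20 xor e4 = c4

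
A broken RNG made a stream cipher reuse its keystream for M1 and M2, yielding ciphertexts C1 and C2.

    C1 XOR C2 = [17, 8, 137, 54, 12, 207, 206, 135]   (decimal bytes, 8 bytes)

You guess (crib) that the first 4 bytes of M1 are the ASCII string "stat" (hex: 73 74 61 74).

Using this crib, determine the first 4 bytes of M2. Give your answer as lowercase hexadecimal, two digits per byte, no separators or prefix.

627ce842

Since C1 ⊕ C2 = M1 ⊕ M2, XORing with the guessed M1 bytes yields the corresponding M2 bytes: M2 = (C1 ⊕ C2) ⊕ M1.
00010001 XOR 01110011 = 01100010
00001000 XOR 01110100 = 01111100
10001001 XOR 01100001 = 11101000
00110110 XOR 01110100 = 01000010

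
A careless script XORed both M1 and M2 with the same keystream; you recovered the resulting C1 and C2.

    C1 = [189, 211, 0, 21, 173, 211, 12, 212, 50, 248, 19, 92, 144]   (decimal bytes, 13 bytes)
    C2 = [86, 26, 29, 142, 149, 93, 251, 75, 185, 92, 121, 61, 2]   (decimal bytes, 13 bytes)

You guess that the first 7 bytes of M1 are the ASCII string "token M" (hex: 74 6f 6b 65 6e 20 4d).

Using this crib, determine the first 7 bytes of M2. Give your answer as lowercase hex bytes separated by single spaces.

First, C1 ⊕ C2 = (M1 ⊕ K) ⊕ (M2 ⊕ K) = M1 ⊕ M2, so the key drops out. Then M2 = (M1 ⊕ M2) ⊕ M1 over the first 7 bytes.
byte 0: (bd XOR 56) XOR 74 = eb XOR 74 = 9f
byte 1: (d3 XOR 1a) XOR 6f = c9 XOR 6f = a6
byte 2: (00 XOR 1d) XOR 6b = 1d XOR 6b = 76
byte 3: (15 XOR 8e) XOR 65 = 9b XOR 65 = fe
byte 4: (ad XOR 95) XOR 6e = 38 XOR 6e = 56
byte 5: (d3 XOR 5d) XOR 20 = 8e XOR 20 = ae
byte 6: (0c XOR fb) XOR 4d = f7 XOR 4d = ba

9f a6 76 fe 56 ae ba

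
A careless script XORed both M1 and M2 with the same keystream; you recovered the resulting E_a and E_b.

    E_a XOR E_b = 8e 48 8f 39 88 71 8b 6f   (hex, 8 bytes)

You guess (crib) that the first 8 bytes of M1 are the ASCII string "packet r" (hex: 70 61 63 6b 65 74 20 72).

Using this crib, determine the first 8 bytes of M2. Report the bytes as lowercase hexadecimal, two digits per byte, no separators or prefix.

Since E_a ⊕ E_b = M1 ⊕ M2, XORing with the guessed M1 bytes yields the corresponding M2 bytes: M2 = (E_a ⊕ E_b) ⊕ M1.
10001110 xor 01110000 = 11111110
01001000 xor 01100001 = 00101001
10001111 xor 01100011 = 11101100
00111001 xor 01101011 = 01010010
10001000 xor 01100101 = 11101101
01110001 xor 01110100 = 00000101
10001011 xor 00100000 = 10101011
01101111 xor 01110010 = 00011101

fe29ec52ed05ab1d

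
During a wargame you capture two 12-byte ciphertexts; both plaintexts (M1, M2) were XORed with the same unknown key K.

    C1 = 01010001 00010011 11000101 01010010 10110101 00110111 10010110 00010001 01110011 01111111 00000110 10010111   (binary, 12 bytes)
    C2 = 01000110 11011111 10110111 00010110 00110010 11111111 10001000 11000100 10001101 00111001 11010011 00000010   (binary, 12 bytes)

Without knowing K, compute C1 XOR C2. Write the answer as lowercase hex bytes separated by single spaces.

17 cc 72 44 87 c8 1e d5 fe 46 d5 95

C1 ⊕ C2 = (M1 ⊕ K) ⊕ (M2 ⊕ K) = M1 ⊕ M2 — the shared key cancels under XOR.
byte 0: 51 XOR 46 = 17
byte 1: 13 XOR df = cc
byte 2: c5 XOR b7 = 72
byte 3: 52 XOR 16 = 44
byte 4: b5 XOR 32 = 87
byte 5: 37 XOR ff = c8
byte 6: 96 XOR 88 = 1e
byte 7: 11 XOR c4 = d5
byte 8: 73 XOR 8d = fe
byte 9: 7f XOR 39 = 46
byte 10: 06 XOR d3 = d5
byte 11: 97 XOR 02 = 95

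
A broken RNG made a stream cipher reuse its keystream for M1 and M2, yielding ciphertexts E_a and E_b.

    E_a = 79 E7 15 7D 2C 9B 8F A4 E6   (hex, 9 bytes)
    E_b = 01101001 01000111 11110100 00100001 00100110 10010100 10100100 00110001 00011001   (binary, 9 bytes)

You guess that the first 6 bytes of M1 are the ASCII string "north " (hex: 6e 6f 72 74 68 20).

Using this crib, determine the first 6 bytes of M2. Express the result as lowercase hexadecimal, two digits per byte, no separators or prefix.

First, E_a ⊕ E_b = (M1 ⊕ K) ⊕ (M2 ⊕ K) = M1 ⊕ M2, so the key drops out. Then M2 = (M1 ⊕ M2) ⊕ M1 over the first 6 bytes.
byte 0: (79 ⊕ 69) ⊕ 6e = 10 ⊕ 6e = 7e
byte 1: (e7 ⊕ 47) ⊕ 6f = a0 ⊕ 6f = cf
byte 2: (15 ⊕ f4) ⊕ 72 = e1 ⊕ 72 = 93
byte 3: (7d ⊕ 21) ⊕ 74 = 5c ⊕ 74 = 28
byte 4: (2c ⊕ 26) ⊕ 68 = 0a ⊕ 68 = 62
byte 5: (9b ⊕ 94) ⊕ 20 = 0f ⊕ 20 = 2f

7ecf9328622f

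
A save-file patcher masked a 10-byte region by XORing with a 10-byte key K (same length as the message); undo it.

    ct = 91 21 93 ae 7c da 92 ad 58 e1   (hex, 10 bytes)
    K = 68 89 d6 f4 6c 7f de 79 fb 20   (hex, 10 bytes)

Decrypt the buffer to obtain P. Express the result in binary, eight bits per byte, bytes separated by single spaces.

byte 0: 91 ⊕ 68 = f9
byte 1: 21 ⊕ 89 = a8
byte 2: 93 ⊕ d6 = 45
byte 3: ae ⊕ f4 = 5a
byte 4: 7c ⊕ 6c = 10
byte 5: da ⊕ 7f = a5
byte 6: 92 ⊕ de = 4c
byte 7: ad ⊕ 79 = d4
byte 8: 58 ⊕ fb = a3
byte 9: e1 ⊕ 20 = c1

11111001 10101000 01000101 01011010 00010000 10100101 01001100 11010100 10100011 11000001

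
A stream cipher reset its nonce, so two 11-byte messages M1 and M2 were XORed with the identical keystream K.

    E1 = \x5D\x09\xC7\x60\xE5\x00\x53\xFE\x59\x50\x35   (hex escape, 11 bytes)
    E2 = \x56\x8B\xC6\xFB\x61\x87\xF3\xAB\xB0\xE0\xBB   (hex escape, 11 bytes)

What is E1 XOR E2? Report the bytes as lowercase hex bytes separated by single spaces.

0b 82 01 9b 84 87 a0 55 e9 b0 8e

E1 ⊕ E2 = (M1 ⊕ K) ⊕ (M2 ⊕ K) = M1 ⊕ M2 — the shared key cancels under XOR.
5d ⊕ 56 = 0b
09 ⊕ 8b = 82
c7 ⊕ c6 = 01
60 ⊕ fb = 9b
e5 ⊕ 61 = 84
00 ⊕ 87 = 87
53 ⊕ f3 = a0
fe ⊕ ab = 55
59 ⊕ b0 = e9
50 ⊕ e0 = b0
35 ⊕ bb = 8e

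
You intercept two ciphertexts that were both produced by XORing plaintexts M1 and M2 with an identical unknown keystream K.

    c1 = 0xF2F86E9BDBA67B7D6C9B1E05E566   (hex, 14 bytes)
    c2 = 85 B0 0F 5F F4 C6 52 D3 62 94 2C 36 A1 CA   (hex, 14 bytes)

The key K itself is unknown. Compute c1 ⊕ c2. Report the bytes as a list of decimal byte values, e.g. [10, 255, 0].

[119, 72, 97, 196, 47, 96, 41, 174, 14, 15, 50, 51, 68, 172]

c1 ⊕ c2 = (M1 ⊕ K) ⊕ (M2 ⊕ K) = M1 ⊕ M2 — the shared key cancels under XOR.
byte 0: 11110010 ⊕ 10000101 = 01110111
byte 1: 11111000 ⊕ 10110000 = 01001000
byte 2: 01101110 ⊕ 00001111 = 01100001
byte 3: 10011011 ⊕ 01011111 = 11000100
byte 4: 11011011 ⊕ 11110100 = 00101111
byte 5: 10100110 ⊕ 11000110 = 01100000
byte 6: 01111011 ⊕ 01010010 = 00101001
byte 7: 01111101 ⊕ 11010011 = 10101110
byte 8: 01101100 ⊕ 01100010 = 00001110
byte 9: 10011011 ⊕ 10010100 = 00001111
byte 10: 00011110 ⊕ 00101100 = 00110010
byte 11: 00000101 ⊕ 00110110 = 00110011
byte 12: 11100101 ⊕ 10100001 = 01000100
byte 13: 01100110 ⊕ 11001010 = 10101100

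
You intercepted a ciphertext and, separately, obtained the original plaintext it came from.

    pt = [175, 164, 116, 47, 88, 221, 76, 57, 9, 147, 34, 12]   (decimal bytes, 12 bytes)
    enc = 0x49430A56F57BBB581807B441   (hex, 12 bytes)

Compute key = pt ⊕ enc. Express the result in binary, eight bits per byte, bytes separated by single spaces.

11100110 11100111 01111110 01111001 10101101 10100110 11110111 01100001 00010001 10010100 10010110 01001101

Since enc = pt ⊕ key, XORing both sides with pt gives key = pt ⊕ enc.
10101111 XOR 01001001 = 11100110
10100100 XOR 01000011 = 11100111
01110100 XOR 00001010 = 01111110
00101111 XOR 01010110 = 01111001
01011000 XOR 11110101 = 10101101
11011101 XOR 01111011 = 10100110
01001100 XOR 10111011 = 11110111
00111001 XOR 01011000 = 01100001
00001001 XOR 00011000 = 00010001
10010011 XOR 00000111 = 10010100
00100010 XOR 10110100 = 10010110
00001100 XOR 01000001 = 01001101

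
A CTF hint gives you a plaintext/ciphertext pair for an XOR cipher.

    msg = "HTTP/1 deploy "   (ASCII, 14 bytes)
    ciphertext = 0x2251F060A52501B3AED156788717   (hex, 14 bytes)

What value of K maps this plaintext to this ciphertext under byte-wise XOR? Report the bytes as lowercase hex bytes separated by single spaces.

6a 05 a4 30 8a 14 21 d7 cb a1 3a 17 fe 37

Since ciphertext = msg ⊕ K, XORing both sides with msg gives K = msg ⊕ ciphertext.
byte 0: 48 XOR 22 = 6a
byte 1: 54 XOR 51 = 05
byte 2: 54 XOR f0 = a4
byte 3: 50 XOR 60 = 30
byte 4: 2f XOR a5 = 8a
byte 5: 31 XOR 25 = 14
byte 6: 20 XOR 01 = 21
byte 7: 64 XOR b3 = d7
byte 8: 65 XOR ae = cb
byte 9: 70 XOR d1 = a1
byte 10: 6c XOR 56 = 3a
byte 11: 6f XOR 78 = 17
byte 12: 79 XOR 87 = fe
byte 13: 20 XOR 17 = 37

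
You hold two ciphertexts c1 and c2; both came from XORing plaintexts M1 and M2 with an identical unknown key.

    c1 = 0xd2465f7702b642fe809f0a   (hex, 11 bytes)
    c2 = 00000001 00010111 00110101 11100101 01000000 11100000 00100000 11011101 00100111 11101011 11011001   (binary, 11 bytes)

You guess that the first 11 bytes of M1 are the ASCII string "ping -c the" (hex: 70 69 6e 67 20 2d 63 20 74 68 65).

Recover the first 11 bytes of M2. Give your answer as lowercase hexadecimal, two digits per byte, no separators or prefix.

a33804f5627b0103d31cb6

First, c1 ⊕ c2 = (M1 ⊕ K) ⊕ (M2 ⊕ K) = M1 ⊕ M2, so the key drops out. Then M2 = (M1 ⊕ M2) ⊕ M1 over the first 11 bytes.
byte 0: (d2 ^ 01) ^ 70 = d3 ^ 70 = a3
byte 1: (46 ^ 17) ^ 69 = 51 ^ 69 = 38
byte 2: (5f ^ 35) ^ 6e = 6a ^ 6e = 04
byte 3: (77 ^ e5) ^ 67 = 92 ^ 67 = f5
byte 4: (02 ^ 40) ^ 20 = 42 ^ 20 = 62
byte 5: (b6 ^ e0) ^ 2d = 56 ^ 2d = 7b
byte 6: (42 ^ 20) ^ 63 = 62 ^ 63 = 01
byte 7: (fe ^ dd) ^ 20 = 23 ^ 20 = 03
byte 8: (80 ^ 27) ^ 74 = a7 ^ 74 = d3
byte 9: (9f ^ eb) ^ 68 = 74 ^ 68 = 1c
byte 10: (0a ^ d9) ^ 65 = d3 ^ 65 = b6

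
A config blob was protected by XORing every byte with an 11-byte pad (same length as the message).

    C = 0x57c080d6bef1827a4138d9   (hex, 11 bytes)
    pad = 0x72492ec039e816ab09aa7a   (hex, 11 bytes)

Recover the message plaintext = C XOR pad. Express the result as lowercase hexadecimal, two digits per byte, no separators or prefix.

01010111 ⊕ 01110010 = 00100101
11000000 ⊕ 01001001 = 10001001
10000000 ⊕ 00101110 = 10101110
11010110 ⊕ 11000000 = 00010110
10111110 ⊕ 00111001 = 10000111
11110001 ⊕ 11101000 = 00011001
10000010 ⊕ 00010110 = 10010100
01111010 ⊕ 10101011 = 11010001
01000001 ⊕ 00001001 = 01001000
00111000 ⊕ 10101010 = 10010010
11011001 ⊕ 01111010 = 10100011

2589ae16871994d14892a3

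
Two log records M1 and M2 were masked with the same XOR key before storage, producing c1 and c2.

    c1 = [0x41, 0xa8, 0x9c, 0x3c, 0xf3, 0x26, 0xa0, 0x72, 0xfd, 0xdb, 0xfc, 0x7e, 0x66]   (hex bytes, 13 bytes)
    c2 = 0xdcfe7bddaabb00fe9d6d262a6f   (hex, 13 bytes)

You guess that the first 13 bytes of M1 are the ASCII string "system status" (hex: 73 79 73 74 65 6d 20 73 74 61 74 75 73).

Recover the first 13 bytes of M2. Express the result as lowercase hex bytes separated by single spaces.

First, c1 ⊕ c2 = (M1 ⊕ K) ⊕ (M2 ⊕ K) = M1 ⊕ M2, so the key drops out. Then M2 = (M1 ⊕ M2) ⊕ M1 over the first 13 bytes.
byte 0: (41 XOR dc) XOR 73 = 9d XOR 73 = ee
byte 1: (a8 XOR fe) XOR 79 = 56 XOR 79 = 2f
byte 2: (9c XOR 7b) XOR 73 = e7 XOR 73 = 94
byte 3: (3c XOR dd) XOR 74 = e1 XOR 74 = 95
byte 4: (f3 XOR aa) XOR 65 = 59 XOR 65 = 3c
byte 5: (26 XOR bb) XOR 6d = 9d XOR 6d = f0
byte 6: (a0 XOR 00) XOR 20 = a0 XOR 20 = 80
byte 7: (72 XOR fe) XOR 73 = 8c XOR 73 = ff
byte 8: (fd XOR 9d) XOR 74 = 60 XOR 74 = 14
byte 9: (db XOR 6d) XOR 61 = b6 XOR 61 = d7
byte 10: (fc XOR 26) XOR 74 = da XOR 74 = ae
byte 11: (7e XOR 2a) XOR 75 = 54 XOR 75 = 21
byte 12: (66 XOR 6f) XOR 73 = 09 XOR 73 = 7a

ee 2f 94 95 3c f0 80 ff 14 d7 ae 21 7a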